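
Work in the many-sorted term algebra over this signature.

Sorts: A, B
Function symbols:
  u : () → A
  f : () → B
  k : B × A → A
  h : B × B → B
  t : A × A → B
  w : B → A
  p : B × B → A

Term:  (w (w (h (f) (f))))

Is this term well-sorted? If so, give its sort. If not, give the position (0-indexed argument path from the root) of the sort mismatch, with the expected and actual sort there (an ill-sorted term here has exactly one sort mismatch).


      (f) : B
      (f) : B
    (h (f) (f)) : B
  (w (h (f) (f))) : A
(w (w (h (f) (f)))) : ✗ arg 0 at [0] has sort A, expected B

ill-sorted at position [0]: expected B, got A


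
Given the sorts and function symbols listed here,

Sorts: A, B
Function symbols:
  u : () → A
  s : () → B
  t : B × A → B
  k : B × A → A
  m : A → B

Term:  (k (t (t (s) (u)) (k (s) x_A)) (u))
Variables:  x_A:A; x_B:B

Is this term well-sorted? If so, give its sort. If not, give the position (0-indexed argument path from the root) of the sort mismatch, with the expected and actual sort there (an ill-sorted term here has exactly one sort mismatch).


      (s) : B
      (u) : A
    (t (s) (u)) : B
      (s) : B
      x_A : A
    (k (s) x_A) : A
  (t (t (s) (u)) (k (s) x_A)) : B
  (u) : A
(k (t (t (s) (u)) (k (s) x_A)) (u)) : A

well-sorted; sort = A


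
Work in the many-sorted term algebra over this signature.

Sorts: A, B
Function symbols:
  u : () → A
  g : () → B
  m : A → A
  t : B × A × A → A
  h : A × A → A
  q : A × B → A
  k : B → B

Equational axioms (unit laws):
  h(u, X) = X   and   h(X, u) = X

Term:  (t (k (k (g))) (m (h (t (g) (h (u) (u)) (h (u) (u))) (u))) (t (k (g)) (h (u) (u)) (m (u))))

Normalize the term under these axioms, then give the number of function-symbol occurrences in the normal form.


1. (t (k (k (g))) (m (h (t (g) (h (u) (u)) (h (u) (u))) (u))) (t (k (g)) (h (u) (u)) (m (u))))  →  (t (k (k (g))) (m (t (g) (h (u) (u)) (h (u) (u)))) (t (k (g)) (h (u) (u)) (m (u))))
2. (t (k (k (g))) (m (t (g) (h (u) (u)) (h (u) (u)))) (t (k (g)) (h (u) (u)) (m (u))))  →  (t (k (k (g))) (m (t (g) (u) (h (u) (u)))) (t (k (g)) (h (u) (u)) (m (u))))
3. (t (k (k (g))) (m (t (g) (u) (h (u) (u)))) (t (k (g)) (h (u) (u)) (m (u))))  →  (t (k (k (g))) (m (t (g) (u) (u))) (t (k (g)) (h (u) (u)) (m (u))))
4. (t (k (k (g))) (m (t (g) (u) (u))) (t (k (g)) (h (u) (u)) (m (u))))  →  (t (k (k (g))) (m (t (g) (u) (u))) (t (k (g)) (u) (m (u))))
normal form: (t (k (k (g))) (m (t (g) (u) (u))) (t (k (g)) (u) (m (u))))

size = 15


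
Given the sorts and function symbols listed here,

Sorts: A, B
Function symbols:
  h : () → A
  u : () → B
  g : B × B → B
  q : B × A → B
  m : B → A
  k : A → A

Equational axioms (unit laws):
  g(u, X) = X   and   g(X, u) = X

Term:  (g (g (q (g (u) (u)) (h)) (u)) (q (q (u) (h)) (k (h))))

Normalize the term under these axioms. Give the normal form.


normal form = (g (q (u) (h)) (q (q (u) (h)) (k (h))))

1. (g (g (q (g (u) (u)) (h)) (u)) (q (q (u) (h)) (k (h))))  →  (g (q (g (u) (u)) (h)) (q (q (u) (h)) (k (h))))
2. (g (q (g (u) (u)) (h)) (q (q (u) (h)) (k (h))))  →  (g (q (u) (h)) (q (q (u) (h)) (k (h))))


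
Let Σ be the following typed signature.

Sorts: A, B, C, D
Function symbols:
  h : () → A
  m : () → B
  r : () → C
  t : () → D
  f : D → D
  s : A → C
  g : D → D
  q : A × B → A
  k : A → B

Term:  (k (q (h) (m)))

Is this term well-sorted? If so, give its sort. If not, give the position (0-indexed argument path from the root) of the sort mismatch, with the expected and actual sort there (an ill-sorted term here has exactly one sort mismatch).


    (h) : A
    (m) : B
  (q (h) (m)) : A
(k (q (h) (m))) : B

well-sorted; sort = B


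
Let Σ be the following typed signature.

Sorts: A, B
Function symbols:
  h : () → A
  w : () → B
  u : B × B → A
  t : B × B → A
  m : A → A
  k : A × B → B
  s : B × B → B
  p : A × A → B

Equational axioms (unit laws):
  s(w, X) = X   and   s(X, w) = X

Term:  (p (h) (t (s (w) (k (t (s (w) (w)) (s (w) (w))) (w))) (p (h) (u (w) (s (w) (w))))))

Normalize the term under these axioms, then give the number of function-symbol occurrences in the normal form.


1. (p (h) (t (s (w) (k (t (s (w) (w)) (s (w) (w))) (w))) (p (h) (u (w) (s (w) (w))))))  →  (p (h) (t (k (t (s (w) (w)) (s (w) (w))) (w)) (p (h) (u (w) (s (w) (w))))))
2. (p (h) (t (k (t (s (w) (w)) (s (w) (w))) (w)) (p (h) (u (w) (s (w) (w))))))  →  (p (h) (t (k (t (w) (s (w) (w))) (w)) (p (h) (u (w) (s (w) (w))))))
3. (p (h) (t (k (t (w) (s (w) (w))) (w)) (p (h) (u (w) (s (w) (w))))))  →  (p (h) (t (k (t (w) (w)) (w)) (p (h) (u (w) (s (w) (w))))))
4. (p (h) (t (k (t (w) (w)) (w)) (p (h) (u (w) (s (w) (w))))))  →  (p (h) (t (k (t (w) (w)) (w)) (p (h) (u (w) (w)))))
normal form: (p (h) (t (k (t (w) (w)) (w)) (p (h) (u (w) (w)))))

size = 13


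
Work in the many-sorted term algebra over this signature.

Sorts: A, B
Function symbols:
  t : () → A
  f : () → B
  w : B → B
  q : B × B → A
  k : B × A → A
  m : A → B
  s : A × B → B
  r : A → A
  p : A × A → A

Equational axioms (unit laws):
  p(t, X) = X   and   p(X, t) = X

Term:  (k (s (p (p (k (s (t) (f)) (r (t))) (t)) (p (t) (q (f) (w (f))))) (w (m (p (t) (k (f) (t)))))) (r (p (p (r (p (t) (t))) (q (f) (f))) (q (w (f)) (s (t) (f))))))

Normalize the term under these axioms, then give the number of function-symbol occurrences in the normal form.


size = 32

1. (k (s (p (p (k (s (t) (f)) (r (t))) (t)) (p (t) (q (f) (w (f))))) (w (m (p (t) (k (f) (t)))))) (r (p (p (r (p (t) (t))) (q (f) (f))) (q (w (f)) (s (t) (f))))))  →  (k (s (p (k (s (t) (f)) (r (t))) (p (t) (q (f) (w (f))))) (w (m (p (t) (k (f) (t)))))) (r (p (p (r (p (t) (t))) (q (f) (f))) (q (w (f)) (s (t) (f))))))
2. (k (s (p (k (s (t) (f)) (r (t))) (p (t) (q (f) (w (f))))) (w (m (p (t) (k (f) (t)))))) (r (p (p (r (p (t) (t))) (q (f) (f))) (q (w (f)) (s (t) (f))))))  →  (k (s (p (k (s (t) (f)) (r (t))) (q (f) (w (f)))) (w (m (p (t) (k (f) (t)))))) (r (p (p (r (p (t) (t))) (q (f) (f))) (q (w (f)) (s (t) (f))))))
3. (k (s (p (k (s (t) (f)) (r (t))) (q (f) (w (f)))) (w (m (p (t) (k (f) (t)))))) (r (p (p (r (p (t) (t))) (q (f) (f))) (q (w (f)) (s (t) (f))))))  →  (k (s (p (k (s (t) (f)) (r (t))) (q (f) (w (f)))) (w (m (k (f) (t))))) (r (p (p (r (p (t) (t))) (q (f) (f))) (q (w (f)) (s (t) (f))))))
4. (k (s (p (k (s (t) (f)) (r (t))) (q (f) (w (f)))) (w (m (k (f) (t))))) (r (p (p (r (p (t) (t))) (q (f) (f))) (q (w (f)) (s (t) (f))))))  →  (k (s (p (k (s (t) (f)) (r (t))) (q (f) (w (f)))) (w (m (k (f) (t))))) (r (p (p (r (t)) (q (f) (f))) (q (w (f)) (s (t) (f))))))
normal form: (k (s (p (k (s (t) (f)) (r (t))) (q (f) (w (f)))) (w (m (k (f) (t))))) (r (p (p (r (t)) (q (f) (f))) (q (w (f)) (s (t) (f))))))


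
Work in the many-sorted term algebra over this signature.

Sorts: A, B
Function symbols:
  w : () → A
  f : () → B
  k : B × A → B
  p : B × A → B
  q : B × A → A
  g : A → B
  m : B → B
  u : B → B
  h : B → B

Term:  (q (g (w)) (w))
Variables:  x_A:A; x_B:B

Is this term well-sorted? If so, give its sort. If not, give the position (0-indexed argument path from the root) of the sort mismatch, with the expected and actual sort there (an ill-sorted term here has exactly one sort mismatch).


well-sorted; sort = A

    (w) : A
  (g (w)) : B
  (w) : A
(q (g (w)) (w)) : A


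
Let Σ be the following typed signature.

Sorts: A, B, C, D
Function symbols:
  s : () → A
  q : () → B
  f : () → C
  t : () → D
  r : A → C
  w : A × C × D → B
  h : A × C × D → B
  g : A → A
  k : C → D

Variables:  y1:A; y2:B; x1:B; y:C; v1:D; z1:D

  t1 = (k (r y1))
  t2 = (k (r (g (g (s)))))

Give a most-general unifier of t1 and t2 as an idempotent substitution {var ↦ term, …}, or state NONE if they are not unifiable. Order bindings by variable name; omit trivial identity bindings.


{y1 ↦ (g (g (s)))}


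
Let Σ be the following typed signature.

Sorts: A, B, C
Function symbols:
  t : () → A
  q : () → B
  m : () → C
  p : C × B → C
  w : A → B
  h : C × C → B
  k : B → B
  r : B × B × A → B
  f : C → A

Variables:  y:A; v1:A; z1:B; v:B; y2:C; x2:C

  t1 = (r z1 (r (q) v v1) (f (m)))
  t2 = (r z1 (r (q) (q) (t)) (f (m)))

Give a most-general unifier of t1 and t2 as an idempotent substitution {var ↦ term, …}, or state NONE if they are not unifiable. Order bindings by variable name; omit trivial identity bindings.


{v ↦ (q), v1 ↦ (t)}


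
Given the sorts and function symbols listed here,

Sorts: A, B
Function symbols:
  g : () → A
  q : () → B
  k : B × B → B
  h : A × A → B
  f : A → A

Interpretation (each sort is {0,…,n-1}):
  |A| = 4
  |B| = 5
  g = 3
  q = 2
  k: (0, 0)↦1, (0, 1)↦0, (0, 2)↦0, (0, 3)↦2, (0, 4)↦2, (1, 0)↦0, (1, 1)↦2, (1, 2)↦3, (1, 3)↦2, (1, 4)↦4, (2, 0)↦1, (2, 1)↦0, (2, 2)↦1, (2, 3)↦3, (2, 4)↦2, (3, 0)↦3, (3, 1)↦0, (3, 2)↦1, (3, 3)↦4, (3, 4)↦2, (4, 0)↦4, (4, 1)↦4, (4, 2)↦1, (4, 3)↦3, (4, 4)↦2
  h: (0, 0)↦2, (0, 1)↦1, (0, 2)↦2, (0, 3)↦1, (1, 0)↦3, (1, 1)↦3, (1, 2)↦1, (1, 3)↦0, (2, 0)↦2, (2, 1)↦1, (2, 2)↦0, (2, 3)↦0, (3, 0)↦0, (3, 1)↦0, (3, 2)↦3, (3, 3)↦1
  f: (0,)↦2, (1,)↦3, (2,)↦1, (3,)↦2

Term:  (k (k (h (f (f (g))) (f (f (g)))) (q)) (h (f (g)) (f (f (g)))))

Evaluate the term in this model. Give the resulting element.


  g = 3
  (f (g)) = f(3,) = 2
  (f (f (g))) = f(2,) = 1
  g = 3
  (f (g)) = f(3,) = 2
  (f (f (g))) = f(2,) = 1
  (h (f (f (g))) (f (f (g)))) = h(1, 1) = 3
  q = 2
  (k (h (f (f (g))) (f (f (g)))) (q)) = k(3, 2) = 1
  g = 3
  (f (g)) = f(3,) = 2
  g = 3
  (f (g)) = f(3,) = 2
  (f (f (g))) = f(2,) = 1
  (h (f (g)) (f (f (g)))) = h(2, 1) = 1
  (k (k (h (f (f (g))) (f (f (g)))) (q)) (h (f (g)) (f (f (g))))) = k(1, 1) = 2

value = 2


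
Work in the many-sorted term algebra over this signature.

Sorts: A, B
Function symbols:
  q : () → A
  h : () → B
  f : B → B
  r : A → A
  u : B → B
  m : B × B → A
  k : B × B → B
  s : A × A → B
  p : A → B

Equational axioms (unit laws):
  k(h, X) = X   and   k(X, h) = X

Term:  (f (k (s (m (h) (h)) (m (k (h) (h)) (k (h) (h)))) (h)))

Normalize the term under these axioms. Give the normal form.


normal form = (f (s (m (h) (h)) (m (h) (h))))

1. (f (k (s (m (h) (h)) (m (k (h) (h)) (k (h) (h)))) (h)))  →  (f (s (m (h) (h)) (m (k (h) (h)) (k (h) (h)))))
2. (f (s (m (h) (h)) (m (k (h) (h)) (k (h) (h)))))  →  (f (s (m (h) (h)) (m (h) (k (h) (h)))))
3. (f (s (m (h) (h)) (m (h) (k (h) (h)))))  →  (f (s (m (h) (h)) (m (h) (h))))


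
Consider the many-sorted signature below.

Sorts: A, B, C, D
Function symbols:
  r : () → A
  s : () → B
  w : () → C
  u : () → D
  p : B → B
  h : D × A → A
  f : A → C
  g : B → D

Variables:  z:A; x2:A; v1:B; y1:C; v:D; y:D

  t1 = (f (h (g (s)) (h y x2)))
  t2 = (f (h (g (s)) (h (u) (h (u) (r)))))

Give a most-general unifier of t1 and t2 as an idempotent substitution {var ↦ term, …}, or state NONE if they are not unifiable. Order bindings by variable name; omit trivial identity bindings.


{x2 ↦ (h (u) (r)), y ↦ (u)}


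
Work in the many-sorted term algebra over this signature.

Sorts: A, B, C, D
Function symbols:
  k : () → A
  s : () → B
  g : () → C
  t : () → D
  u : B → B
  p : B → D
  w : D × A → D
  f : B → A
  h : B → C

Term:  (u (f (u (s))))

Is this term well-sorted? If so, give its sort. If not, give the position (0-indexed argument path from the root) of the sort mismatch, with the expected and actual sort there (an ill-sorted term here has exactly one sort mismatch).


ill-sorted at position [0]: expected B, got A

      (s) : B
    (u (s)) : B
  (f (u (s))) : A
(u (f (u (s)))) : ✗ arg 0 at [0] has sort A, expected B


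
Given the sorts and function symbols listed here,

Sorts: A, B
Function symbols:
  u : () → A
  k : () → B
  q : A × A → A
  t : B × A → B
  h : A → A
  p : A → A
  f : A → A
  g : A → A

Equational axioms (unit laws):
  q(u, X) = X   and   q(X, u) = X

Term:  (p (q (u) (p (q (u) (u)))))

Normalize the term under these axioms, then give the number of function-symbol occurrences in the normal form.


1. (p (q (u) (p (q (u) (u)))))  →  (p (p (q (u) (u))))
2. (p (p (q (u) (u))))  →  (p (p (u)))
normal form: (p (p (u)))

size = 3


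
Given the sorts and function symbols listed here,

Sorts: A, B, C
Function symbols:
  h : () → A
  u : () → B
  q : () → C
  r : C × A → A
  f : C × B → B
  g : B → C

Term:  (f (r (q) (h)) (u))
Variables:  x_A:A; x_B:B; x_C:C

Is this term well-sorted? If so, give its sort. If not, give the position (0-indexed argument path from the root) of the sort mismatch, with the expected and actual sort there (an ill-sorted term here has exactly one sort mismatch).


    (q) : C
    (h) : A
  (r (q) (h)) : A
  (u) : B
(f (r (q) (h)) (u)) : ✗ arg 0 at [0] has sort A, expected C

ill-sorted at position [0]: expected C, got A


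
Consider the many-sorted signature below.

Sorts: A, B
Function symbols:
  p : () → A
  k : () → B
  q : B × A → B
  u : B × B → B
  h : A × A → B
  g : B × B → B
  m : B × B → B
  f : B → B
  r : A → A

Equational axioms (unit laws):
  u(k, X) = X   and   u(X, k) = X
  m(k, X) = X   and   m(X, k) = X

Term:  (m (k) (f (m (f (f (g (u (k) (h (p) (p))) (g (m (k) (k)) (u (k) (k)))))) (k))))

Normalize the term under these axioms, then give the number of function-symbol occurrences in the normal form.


1. (m (k) (f (m (f (f (g (u (k) (h (p) (p))) (g (m (k) (k)) (u (k) (k)))))) (k))))  →  (f (m (f (f (g (u (k) (h (p) (p))) (g (m (k) (k)) (u (k) (k)))))) (k)))
2. (f (m (f (f (g (u (k) (h (p) (p))) (g (m (k) (k)) (u (k) (k)))))) (k)))  →  (f (f (f (g (u (k) (h (p) (p))) (g (m (k) (k)) (u (k) (k)))))))
3. (f (f (f (g (u (k) (h (p) (p))) (g (m (k) (k)) (u (k) (k)))))))  →  (f (f (f (g (h (p) (p)) (g (m (k) (k)) (u (k) (k)))))))
4. (f (f (f (g (h (p) (p)) (g (m (k) (k)) (u (k) (k)))))))  →  (f (f (f (g (h (p) (p)) (g (k) (u (k) (k)))))))
5. (f (f (f (g (h (p) (p)) (g (k) (u (k) (k)))))))  →  (f (f (f (g (h (p) (p)) (g (k) (k))))))
normal form: (f (f (f (g (h (p) (p)) (g (k) (k))))))

size = 10


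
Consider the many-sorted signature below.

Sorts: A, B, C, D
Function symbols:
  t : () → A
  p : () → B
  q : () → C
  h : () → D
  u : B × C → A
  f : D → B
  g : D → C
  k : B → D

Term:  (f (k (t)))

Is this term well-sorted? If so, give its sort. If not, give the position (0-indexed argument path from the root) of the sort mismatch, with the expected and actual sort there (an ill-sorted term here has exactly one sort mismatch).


    (t) : A
  (k (t)) : ✗ arg 0 at [0, 0] has sort A, expected B

ill-sorted at position [0, 0]: expected B, got A


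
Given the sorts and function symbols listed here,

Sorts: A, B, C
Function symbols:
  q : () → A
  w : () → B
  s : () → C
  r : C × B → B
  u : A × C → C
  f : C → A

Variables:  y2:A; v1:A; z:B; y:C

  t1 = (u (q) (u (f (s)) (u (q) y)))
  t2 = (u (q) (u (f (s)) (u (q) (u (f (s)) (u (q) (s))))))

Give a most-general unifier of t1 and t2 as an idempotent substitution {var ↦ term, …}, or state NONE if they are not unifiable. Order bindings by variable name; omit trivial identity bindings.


{y ↦ (u (f (s)) (u (q) (s)))}


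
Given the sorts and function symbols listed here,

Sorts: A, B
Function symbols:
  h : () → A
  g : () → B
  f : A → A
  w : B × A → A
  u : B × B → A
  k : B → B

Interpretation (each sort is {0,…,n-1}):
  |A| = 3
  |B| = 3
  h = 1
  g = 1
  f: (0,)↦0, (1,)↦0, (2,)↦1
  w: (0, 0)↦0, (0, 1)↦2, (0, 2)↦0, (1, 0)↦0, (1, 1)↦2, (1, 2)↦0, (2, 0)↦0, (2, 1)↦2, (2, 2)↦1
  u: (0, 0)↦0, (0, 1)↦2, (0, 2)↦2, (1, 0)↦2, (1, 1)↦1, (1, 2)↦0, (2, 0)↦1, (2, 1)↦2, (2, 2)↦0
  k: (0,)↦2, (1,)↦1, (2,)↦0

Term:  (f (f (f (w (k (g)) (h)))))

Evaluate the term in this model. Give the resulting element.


  g = 1
  (k (g)) = k(1,) = 1
  h = 1
  (w (k (g)) (h)) = w(1, 1) = 2
  (f (w (k (g)) (h))) = f(2,) = 1
  (f (f (w (k (g)) (h)))) = f(1,) = 0
  (f (f (f (w (k (g)) (h))))) = f(0,) = 0

value = 0


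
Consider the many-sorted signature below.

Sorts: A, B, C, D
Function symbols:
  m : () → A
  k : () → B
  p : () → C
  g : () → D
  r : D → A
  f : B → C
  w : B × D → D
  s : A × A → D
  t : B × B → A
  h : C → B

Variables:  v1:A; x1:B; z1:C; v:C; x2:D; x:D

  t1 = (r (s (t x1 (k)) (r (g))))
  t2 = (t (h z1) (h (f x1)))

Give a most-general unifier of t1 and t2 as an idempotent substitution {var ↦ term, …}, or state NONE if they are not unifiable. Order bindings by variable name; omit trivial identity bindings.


head clash or occurs-check failure — not unifiable

NONE (not unifiable)


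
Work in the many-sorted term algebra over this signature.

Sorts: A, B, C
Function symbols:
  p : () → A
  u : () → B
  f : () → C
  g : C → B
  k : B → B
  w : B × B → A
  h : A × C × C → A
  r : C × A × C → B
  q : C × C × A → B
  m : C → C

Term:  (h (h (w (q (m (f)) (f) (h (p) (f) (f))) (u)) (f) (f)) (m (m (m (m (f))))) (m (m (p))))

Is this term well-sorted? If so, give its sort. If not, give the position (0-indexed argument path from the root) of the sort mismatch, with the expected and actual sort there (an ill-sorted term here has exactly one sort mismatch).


ill-sorted at position [2, 0, 0]: expected C, got A

          (f) : C
        (m (f)) : C
        (f) : C
          (p) : A
          (f) : C
          (f) : C
        (h (p) (f) (f)) : A
      (q (m (f)) (f) (h (p) (f) (f))) : B
      (u) : B
    (w (q (m (f)) (f) (h (p) (f) (f))) (u)) : A
    (f) : C
    (f) : C
  (h (w (q (m (f)) (f) (h (p) (f) (f))) (u)) (f) (f)) : A
          (f) : C
        (m (f)) : C
      (m (m (f))) : C
    (m (m (m (f)))) : C
  (m (m (m (m (f))))) : C
      (p) : A
    (m (p)) : ✗ arg 0 at [2, 0, 0] has sort A, expected C


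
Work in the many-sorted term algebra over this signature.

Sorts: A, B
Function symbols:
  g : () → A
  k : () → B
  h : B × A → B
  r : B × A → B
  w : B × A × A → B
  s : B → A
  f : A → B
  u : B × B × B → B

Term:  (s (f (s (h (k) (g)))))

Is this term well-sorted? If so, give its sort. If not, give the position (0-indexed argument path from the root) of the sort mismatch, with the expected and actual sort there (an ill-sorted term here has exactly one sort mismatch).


well-sorted; sort = A

        (k) : B
        (g) : A
      (h (k) (g)) : B
    (s (h (k) (g))) : A
  (f (s (h (k) (g)))) : B
(s (f (s (h (k) (g))))) : A


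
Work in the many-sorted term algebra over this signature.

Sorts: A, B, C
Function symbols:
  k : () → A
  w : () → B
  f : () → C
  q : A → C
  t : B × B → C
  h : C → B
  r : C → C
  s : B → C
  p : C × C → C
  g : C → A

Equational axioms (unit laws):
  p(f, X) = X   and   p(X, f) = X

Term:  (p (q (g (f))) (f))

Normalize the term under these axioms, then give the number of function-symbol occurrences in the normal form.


1. (p (q (g (f))) (f))  →  (q (g (f)))
normal form: (q (g (f)))

size = 3


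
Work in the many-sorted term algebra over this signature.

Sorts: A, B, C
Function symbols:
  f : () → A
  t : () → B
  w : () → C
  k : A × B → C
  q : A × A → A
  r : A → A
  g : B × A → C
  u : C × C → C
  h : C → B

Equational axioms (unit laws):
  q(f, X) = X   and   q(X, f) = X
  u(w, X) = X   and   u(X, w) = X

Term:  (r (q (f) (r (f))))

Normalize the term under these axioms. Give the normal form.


normal form = (r (r (f)))

1. (r (q (f) (r (f))))  →  (r (r (f)))


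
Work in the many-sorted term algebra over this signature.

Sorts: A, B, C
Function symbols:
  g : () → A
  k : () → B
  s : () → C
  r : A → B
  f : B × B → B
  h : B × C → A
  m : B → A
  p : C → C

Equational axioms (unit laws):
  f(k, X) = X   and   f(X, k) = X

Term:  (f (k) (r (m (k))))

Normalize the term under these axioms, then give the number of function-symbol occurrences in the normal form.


1. (f (k) (r (m (k))))  →  (r (m (k)))
normal form: (r (m (k)))

size = 3


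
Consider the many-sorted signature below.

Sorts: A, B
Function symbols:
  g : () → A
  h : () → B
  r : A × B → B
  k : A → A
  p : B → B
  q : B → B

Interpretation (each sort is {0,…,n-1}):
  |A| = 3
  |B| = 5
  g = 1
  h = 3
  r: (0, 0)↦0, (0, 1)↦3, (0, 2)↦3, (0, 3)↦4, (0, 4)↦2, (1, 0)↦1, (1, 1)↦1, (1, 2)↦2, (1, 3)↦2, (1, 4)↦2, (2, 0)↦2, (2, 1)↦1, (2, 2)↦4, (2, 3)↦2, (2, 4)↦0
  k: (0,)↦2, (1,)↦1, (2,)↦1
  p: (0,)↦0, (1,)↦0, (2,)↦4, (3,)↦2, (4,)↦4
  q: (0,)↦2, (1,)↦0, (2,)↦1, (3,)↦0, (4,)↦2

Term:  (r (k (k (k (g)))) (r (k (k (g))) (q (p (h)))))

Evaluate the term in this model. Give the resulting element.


  g = 1
  (k (g)) = k(1,) = 1
  (k (k (g))) = k(1,) = 1
  (k (k (k (g)))) = k(1,) = 1
  g = 1
  (k (g)) = k(1,) = 1
  (k (k (g))) = k(1,) = 1
  h = 3
  (p (h)) = p(3,) = 2
  (q (p (h))) = q(2,) = 1
  (r (k (k (g))) (q (p (h)))) = r(1, 1) = 1
  (r (k (k (k (g)))) (r (k (k (g))) (q (p (h))))) = r(1, 1) = 1

value = 1


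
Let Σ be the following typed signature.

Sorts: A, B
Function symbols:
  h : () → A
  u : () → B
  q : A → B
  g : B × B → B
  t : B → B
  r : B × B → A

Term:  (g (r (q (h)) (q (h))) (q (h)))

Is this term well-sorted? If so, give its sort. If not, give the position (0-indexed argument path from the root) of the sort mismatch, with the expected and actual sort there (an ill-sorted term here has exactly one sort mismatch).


      (h) : A
    (q (h)) : B
      (h) : A
    (q (h)) : B
  (r (q (h)) (q (h))) : A
    (h) : A
  (q (h)) : B
(g (r (q (h)) (q (h))) (q (h))) : ✗ arg 0 at [0] has sort A, expected B

ill-sorted at position [0]: expected B, got A


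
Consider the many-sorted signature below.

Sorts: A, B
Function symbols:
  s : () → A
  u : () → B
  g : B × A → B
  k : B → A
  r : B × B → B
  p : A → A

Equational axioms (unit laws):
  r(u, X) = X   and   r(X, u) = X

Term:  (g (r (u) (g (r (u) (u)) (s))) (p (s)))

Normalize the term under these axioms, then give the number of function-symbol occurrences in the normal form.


size = 6

1. (g (r (u) (g (r (u) (u)) (s))) (p (s)))  →  (g (g (r (u) (u)) (s)) (p (s)))
2. (g (g (r (u) (u)) (s)) (p (s)))  →  (g (g (u) (s)) (p (s)))
normal form: (g (g (u) (s)) (p (s)))


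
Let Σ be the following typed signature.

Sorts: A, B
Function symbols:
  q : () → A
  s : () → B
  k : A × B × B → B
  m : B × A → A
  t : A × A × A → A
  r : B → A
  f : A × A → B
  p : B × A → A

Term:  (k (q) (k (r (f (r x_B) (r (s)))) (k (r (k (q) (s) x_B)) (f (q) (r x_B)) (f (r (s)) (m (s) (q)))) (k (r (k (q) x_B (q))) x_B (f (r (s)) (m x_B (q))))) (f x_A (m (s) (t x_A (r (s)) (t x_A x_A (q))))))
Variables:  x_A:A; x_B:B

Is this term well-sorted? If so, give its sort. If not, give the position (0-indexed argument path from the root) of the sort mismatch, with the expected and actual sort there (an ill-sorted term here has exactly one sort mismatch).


ill-sorted at position [1, 2, 0, 0, 2]: expected B, got A

  (q) : A
          x_B : B
        (r x_B) : A
          (s) : B
        (r (s)) : A
      (f (r x_B) (r (s))) : B
    (r (f (r x_B) (r (s)))) : A
          (q) : A
          (s) : B
          x_B : B
        (k (q) (s) x_B) : B
      (r (k (q) (s) x_B)) : A
        (q) : A
          x_B : B
        (r x_B) : A
      (f (q) (r x_B)) : B
          (s) : B
        (r (s)) : A
          (s) : B
          (q) : A
        (m (s) (q)) : A
      (f (r (s)) (m (s) (q))) : B
    (k (r (k (q) (s) x_B)) (f (q) (r x_B)) (f (r (s)) (m (s) (q)))) : B
          (q) : A
          x_B : B
          (q) : A
        (k (q) x_B (q)) : ✗ arg 2 at [1, 2, 0, 0, 2] has sort A, expected B
      x_B : B
          (s) : B
        (r (s)) : A
          x_B : B
          (q) : A
        (m x_B (q)) : A
      (f (r (s)) (m x_B (q))) : B
    x_A : A
      (s) : B
        x_A : A
          (s) : B
        (r (s)) : A
          x_A : A
          x_A : A
          (q) : A
        (t x_A x_A (q)) : A
      (t x_A (r (s)) (t x_A x_A (q))) : A
    (m (s) (t x_A (r (s)) (t x_A x_A (q)))) : A
  (f x_A (m (s) (t x_A (r (s)) (t x_A x_A (q))))) : B


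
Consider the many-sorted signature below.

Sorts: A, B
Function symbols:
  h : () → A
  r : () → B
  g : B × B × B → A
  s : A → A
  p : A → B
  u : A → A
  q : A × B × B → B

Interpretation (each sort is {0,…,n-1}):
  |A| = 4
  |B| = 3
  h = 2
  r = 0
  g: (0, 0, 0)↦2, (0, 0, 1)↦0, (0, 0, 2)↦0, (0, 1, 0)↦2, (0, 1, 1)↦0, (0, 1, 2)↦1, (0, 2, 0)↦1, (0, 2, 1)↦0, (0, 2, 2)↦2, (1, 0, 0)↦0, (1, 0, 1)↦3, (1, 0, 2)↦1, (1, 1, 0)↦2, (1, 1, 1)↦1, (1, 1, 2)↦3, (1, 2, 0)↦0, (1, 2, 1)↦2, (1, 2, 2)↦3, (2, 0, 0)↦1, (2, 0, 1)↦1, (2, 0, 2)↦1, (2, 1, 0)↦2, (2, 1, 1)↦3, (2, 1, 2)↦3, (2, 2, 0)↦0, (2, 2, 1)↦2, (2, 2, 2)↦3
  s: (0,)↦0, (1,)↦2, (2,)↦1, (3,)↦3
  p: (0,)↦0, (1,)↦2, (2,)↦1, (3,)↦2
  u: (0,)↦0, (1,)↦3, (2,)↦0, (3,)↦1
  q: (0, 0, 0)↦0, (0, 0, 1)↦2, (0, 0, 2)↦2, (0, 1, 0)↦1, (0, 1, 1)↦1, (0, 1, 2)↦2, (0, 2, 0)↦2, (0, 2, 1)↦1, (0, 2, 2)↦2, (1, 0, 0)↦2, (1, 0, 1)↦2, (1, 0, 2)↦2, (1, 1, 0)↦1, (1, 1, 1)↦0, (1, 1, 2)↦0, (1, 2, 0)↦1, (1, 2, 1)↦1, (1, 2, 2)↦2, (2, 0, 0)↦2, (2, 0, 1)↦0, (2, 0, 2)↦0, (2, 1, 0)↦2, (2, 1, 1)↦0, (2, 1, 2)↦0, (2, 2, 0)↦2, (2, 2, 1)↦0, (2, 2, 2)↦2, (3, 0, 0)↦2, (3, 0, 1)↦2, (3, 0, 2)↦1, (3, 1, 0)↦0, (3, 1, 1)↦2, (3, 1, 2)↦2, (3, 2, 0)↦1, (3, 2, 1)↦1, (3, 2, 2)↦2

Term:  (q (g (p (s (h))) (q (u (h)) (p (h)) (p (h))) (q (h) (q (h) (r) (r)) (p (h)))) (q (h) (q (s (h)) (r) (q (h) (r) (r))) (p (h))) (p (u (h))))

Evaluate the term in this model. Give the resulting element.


value = 2

  h = 2
  (s (h)) = s(2,) = 1
  (p (s (h))) = p(1,) = 2
  h = 2
  (u (h)) = u(2,) = 0
  h = 2
  (p (h)) = p(2,) = 1
  h = 2
  (p (h)) = p(2,) = 1
  (q (u (h)) (p (h)) (p (h))) = q(0, 1, 1) = 1
  h = 2
  h = 2
  r = 0
  r = 0
  (q (h) (r) (r)) = q(2, 0, 0) = 2
  h = 2
  (p (h)) = p(2,) = 1
  (q (h) (q (h) (r) (r)) (p (h))) = q(2, 2, 1) = 0
  (g (p (s (h))) (q (u (h)) (p (h)) (p (h))) (q (h) (q (h) (r) (r)) (p (h)))) = g(2, 1, 0) = 2
  h = 2
  h = 2
  (s (h)) = s(2,) = 1
  r = 0
  h = 2
  r = 0
  r = 0
  (q (h) (r) (r)) = q(2, 0, 0) = 2
  (q (s (h)) (r) (q (h) (r) (r))) = q(1, 0, 2) = 2
  h = 2
  (p (h)) = p(2,) = 1
  (q (h) (q (s (h)) (r) (q (h) (r) (r))) (p (h))) = q(2, 2, 1) = 0
  h = 2
  (u (h)) = u(2,) = 0
  (p (u (h))) = p(0,) = 0
  (q (g (p (s (h))) (q (u (h)) (p (h)) (p (h))) (q (h) (q (h) (r) (r)) (p (h)))) (q (h) (q (s (h)) (r) (q (h) (r) (r))) (p (h))) (p (u (h)))) = q(2, 0, 0) = 2


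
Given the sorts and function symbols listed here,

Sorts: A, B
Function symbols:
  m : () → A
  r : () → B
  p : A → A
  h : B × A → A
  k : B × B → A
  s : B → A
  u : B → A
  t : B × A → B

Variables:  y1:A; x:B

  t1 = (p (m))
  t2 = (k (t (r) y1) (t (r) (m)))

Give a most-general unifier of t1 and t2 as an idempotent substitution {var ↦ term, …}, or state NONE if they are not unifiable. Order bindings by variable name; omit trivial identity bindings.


head clash or occurs-check failure — not unifiable

NONE (not unifiable)


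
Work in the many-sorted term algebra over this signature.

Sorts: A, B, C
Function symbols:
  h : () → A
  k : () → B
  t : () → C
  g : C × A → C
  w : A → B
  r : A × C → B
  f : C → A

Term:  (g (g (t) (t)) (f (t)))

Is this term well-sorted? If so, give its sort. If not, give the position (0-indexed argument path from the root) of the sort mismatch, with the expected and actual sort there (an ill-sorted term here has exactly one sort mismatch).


ill-sorted at position [0, 1]: expected A, got C

    (t) : C
    (t) : C
  (g (t) (t)) : ✗ arg 1 at [0, 1] has sort C, expected A
    (t) : C
  (f (t)) : A


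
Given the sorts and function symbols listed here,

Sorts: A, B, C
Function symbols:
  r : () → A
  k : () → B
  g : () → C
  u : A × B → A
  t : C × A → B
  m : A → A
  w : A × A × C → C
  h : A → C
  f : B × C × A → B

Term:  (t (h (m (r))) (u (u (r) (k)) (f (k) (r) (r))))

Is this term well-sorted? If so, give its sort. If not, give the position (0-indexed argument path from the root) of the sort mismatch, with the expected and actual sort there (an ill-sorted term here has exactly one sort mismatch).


ill-sorted at position [1, 1, 1]: expected C, got A

      (r) : A
    (m (r)) : A
  (h (m (r))) : C
      (r) : A
      (k) : B
    (u (r) (k)) : A
      (k) : B
      (r) : A
      (r) : A
    (f (k) (r) (r)) : ✗ arg 1 at [1, 1, 1] has sort A, expected C


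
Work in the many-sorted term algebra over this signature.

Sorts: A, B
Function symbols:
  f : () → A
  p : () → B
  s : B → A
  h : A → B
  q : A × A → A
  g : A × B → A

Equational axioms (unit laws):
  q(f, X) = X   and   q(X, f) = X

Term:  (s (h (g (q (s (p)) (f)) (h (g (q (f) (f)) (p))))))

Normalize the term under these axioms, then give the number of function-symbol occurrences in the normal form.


1. (s (h (g (q (s (p)) (f)) (h (g (q (f) (f)) (p))))))  →  (s (h (g (s (p)) (h (g (q (f) (f)) (p))))))
2. (s (h (g (s (p)) (h (g (q (f) (f)) (p))))))  →  (s (h (g (s (p)) (h (g (f) (p))))))
normal form: (s (h (g (s (p)) (h (g (f) (p))))))

size = 9


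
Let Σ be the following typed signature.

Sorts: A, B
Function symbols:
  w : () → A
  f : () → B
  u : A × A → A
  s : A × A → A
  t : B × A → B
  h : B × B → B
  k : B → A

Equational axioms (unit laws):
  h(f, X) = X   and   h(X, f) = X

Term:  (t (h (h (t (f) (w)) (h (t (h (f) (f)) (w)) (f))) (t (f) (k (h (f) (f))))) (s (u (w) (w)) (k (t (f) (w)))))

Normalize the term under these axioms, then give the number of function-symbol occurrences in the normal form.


size = 21

1. (t (h (h (t (f) (w)) (h (t (h (f) (f)) (w)) (f))) (t (f) (k (h (f) (f))))) (s (u (w) (w)) (k (t (f) (w)))))  →  (t (h (h (t (f) (w)) (t (h (f) (f)) (w))) (t (f) (k (h (f) (f))))) (s (u (w) (w)) (k (t (f) (w)))))
2. (t (h (h (t (f) (w)) (t (h (f) (f)) (w))) (t (f) (k (h (f) (f))))) (s (u (w) (w)) (k (t (f) (w)))))  →  (t (h (h (t (f) (w)) (t (f) (w))) (t (f) (k (h (f) (f))))) (s (u (w) (w)) (k (t (f) (w)))))
3. (t (h (h (t (f) (w)) (t (f) (w))) (t (f) (k (h (f) (f))))) (s (u (w) (w)) (k (t (f) (w)))))  →  (t (h (h (t (f) (w)) (t (f) (w))) (t (f) (k (f)))) (s (u (w) (w)) (k (t (f) (w)))))
normal form: (t (h (h (t (f) (w)) (t (f) (w))) (t (f) (k (f)))) (s (u (w) (w)) (k (t (f) (w)))))


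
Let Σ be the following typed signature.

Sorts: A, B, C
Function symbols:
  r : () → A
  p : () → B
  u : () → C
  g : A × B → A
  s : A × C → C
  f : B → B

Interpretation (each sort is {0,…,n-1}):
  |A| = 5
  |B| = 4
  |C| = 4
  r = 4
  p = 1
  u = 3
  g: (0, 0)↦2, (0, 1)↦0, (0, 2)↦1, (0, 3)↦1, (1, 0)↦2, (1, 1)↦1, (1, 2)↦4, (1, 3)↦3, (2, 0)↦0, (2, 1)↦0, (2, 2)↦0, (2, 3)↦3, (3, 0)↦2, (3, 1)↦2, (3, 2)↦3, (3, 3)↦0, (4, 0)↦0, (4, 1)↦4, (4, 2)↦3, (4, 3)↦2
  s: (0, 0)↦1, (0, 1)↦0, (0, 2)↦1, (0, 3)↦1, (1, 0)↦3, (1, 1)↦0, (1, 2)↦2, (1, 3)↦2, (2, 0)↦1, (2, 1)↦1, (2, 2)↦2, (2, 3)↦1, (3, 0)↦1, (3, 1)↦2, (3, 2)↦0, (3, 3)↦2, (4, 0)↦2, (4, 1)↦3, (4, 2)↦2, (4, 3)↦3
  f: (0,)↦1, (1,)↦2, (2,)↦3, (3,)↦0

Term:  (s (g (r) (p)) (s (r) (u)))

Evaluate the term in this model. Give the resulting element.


value = 3

  r = 4
  p = 1
  (g (r) (p)) = g(4, 1) = 4
  r = 4
  u = 3
  (s (r) (u)) = s(4, 3) = 3
  (s (g (r) (p)) (s (r) (u))) = s(4, 3) = 3


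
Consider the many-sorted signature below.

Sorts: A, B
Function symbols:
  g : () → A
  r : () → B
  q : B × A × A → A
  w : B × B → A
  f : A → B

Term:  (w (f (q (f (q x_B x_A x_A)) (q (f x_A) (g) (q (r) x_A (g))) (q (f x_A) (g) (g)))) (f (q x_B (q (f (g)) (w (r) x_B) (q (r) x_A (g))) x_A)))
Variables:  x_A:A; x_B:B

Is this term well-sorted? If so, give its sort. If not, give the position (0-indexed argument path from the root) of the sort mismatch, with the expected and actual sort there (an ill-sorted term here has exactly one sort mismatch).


          x_B : B
          x_A : A
          x_A : A
        (q x_B x_A x_A) : A
      (f (q x_B x_A x_A)) : B
          x_A : A
        (f x_A) : B
        (g) : A
          (r) : B
          x_A : A
          (g) : A
        (q (r) x_A (g)) : A
      (q (f x_A) (g) (q (r) x_A (g))) : A
          x_A : A
        (f x_A) : B
        (g) : A
        (g) : A
      (q (f x_A) (g) (g)) : A
    (q (f (q x_B x_A x_A)) (q (f x_A) (g) (q (r) x_A (g))) (q (f x_A) (g) (g))) : A
  (f (q (f (q x_B x_A x_A)) (q (f x_A) (g) (q (r) x_A (g))) (q (f x_A) (g) (g)))) : B
      x_B : B
          (g) : A
        (f (g)) : B
          (r) : B
          x_B : B
        (w (r) x_B) : A
          (r) : B
          x_A : A
          (g) : A
        (q (r) x_A (g)) : A
      (q (f (g)) (w (r) x_B) (q (r) x_A (g))) : A
      x_A : A
    (q x_B (q (f (g)) (w (r) x_B) (q (r) x_A (g))) x_A) : A
  (f (q x_B (q (f (g)) (w (r) x_B) (q (r) x_A (g))) x_A)) : B
(w (f (q (f (q x_B x_A x_A)) (q (f x_A) (g) (q (r) x_A (g))) (q (f x_A) (g) (g)))) (f (q x_B (q (f (g)) (w (r) x_B) (q (r) x_A (g))) x_A))) : A

well-sorted; sort = A


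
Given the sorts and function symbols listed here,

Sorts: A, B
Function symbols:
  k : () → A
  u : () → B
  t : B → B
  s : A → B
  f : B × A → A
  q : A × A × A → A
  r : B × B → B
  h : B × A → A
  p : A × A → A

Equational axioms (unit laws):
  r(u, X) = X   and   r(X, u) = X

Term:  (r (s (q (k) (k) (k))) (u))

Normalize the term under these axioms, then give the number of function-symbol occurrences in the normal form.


size = 5

1. (r (s (q (k) (k) (k))) (u))  →  (s (q (k) (k) (k)))
normal form: (s (q (k) (k) (k)))


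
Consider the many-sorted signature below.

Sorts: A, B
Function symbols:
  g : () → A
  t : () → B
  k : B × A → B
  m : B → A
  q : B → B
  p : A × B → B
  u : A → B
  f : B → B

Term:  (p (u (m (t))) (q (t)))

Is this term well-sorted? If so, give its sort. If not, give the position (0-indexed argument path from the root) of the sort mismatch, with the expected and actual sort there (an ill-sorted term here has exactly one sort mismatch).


ill-sorted at position [0]: expected A, got B

      (t) : B
    (m (t)) : A
  (u (m (t))) : B
    (t) : B
  (q (t)) : B
(p (u (m (t))) (q (t))) : ✗ arg 0 at [0] has sort B, expected A


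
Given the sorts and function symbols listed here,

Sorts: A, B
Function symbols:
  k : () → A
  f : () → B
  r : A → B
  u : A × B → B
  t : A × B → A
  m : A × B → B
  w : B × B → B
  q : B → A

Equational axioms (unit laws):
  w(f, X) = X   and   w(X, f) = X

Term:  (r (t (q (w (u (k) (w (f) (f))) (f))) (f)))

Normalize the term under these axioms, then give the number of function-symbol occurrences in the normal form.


1. (r (t (q (w (u (k) (w (f) (f))) (f))) (f)))  →  (r (t (q (u (k) (w (f) (f)))) (f)))
2. (r (t (q (u (k) (w (f) (f)))) (f)))  →  (r (t (q (u (k) (f))) (f)))
normal form: (r (t (q (u (k) (f))) (f)))

size = 7


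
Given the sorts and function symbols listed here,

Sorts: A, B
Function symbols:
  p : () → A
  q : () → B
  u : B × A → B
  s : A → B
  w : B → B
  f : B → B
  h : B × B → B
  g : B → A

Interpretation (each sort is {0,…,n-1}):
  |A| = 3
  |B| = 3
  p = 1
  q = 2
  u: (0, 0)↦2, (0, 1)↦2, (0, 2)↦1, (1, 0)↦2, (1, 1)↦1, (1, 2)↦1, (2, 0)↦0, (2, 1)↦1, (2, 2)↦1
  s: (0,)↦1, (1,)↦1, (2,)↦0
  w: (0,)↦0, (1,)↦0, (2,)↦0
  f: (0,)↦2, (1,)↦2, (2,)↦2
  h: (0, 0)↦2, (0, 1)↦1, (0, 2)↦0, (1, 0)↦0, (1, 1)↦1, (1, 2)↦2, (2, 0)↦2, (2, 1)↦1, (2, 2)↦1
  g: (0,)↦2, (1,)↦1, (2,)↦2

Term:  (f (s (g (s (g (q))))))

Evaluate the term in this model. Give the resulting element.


  q = 2
  (g (q)) = g(2,) = 2
  (s (g (q))) = s(2,) = 0
  (g (s (g (q)))) = g(0,) = 2
  (s (g (s (g (q))))) = s(2,) = 0
  (f (s (g (s (g (q)))))) = f(0,) = 2

value = 2


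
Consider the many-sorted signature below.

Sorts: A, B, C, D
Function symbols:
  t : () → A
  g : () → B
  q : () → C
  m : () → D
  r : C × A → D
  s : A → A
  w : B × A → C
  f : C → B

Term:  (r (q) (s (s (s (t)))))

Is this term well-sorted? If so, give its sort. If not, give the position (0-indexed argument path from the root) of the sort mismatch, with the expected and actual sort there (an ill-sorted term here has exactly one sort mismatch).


well-sorted; sort = D

  (q) : C
        (t) : A
      (s (t)) : A
    (s (s (t))) : A
  (s (s (s (t)))) : A
(r (q) (s (s (s (t))))) : D


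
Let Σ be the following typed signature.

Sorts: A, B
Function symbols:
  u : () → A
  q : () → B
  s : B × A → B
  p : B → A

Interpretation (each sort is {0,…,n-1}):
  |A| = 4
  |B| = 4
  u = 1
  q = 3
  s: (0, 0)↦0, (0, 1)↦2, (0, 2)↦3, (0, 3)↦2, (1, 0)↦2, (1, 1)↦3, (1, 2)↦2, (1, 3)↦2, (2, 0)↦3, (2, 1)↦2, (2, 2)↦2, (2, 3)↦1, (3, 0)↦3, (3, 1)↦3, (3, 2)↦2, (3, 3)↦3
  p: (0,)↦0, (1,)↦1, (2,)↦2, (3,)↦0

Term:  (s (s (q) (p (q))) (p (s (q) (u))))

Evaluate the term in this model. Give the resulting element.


value = 3

  q = 3
  q = 3
  (p (q)) = p(3,) = 0
  (s (q) (p (q))) = s(3, 0) = 3
  q = 3
  u = 1
  (s (q) (u)) = s(3, 1) = 3
  (p (s (q) (u))) = p(3,) = 0
  (s (s (q) (p (q))) (p (s (q) (u)))) = s(3, 0) = 3


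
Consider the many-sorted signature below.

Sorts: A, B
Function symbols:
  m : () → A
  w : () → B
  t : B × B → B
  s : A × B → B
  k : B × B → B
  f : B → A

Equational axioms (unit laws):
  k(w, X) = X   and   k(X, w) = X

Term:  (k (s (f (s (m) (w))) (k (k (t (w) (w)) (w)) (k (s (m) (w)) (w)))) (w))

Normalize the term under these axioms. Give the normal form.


normal form = (s (f (s (m) (w))) (k (t (w) (w)) (s (m) (w))))

1. (k (s (f (s (m) (w))) (k (k (t (w) (w)) (w)) (k (s (m) (w)) (w)))) (w))  →  (s (f (s (m) (w))) (k (k (t (w) (w)) (w)) (k (s (m) (w)) (w))))
2. (s (f (s (m) (w))) (k (k (t (w) (w)) (w)) (k (s (m) (w)) (w))))  →  (s (f (s (m) (w))) (k (t (w) (w)) (k (s (m) (w)) (w))))
3. (s (f (s (m) (w))) (k (t (w) (w)) (k (s (m) (w)) (w))))  →  (s (f (s (m) (w))) (k (t (w) (w)) (s (m) (w))))


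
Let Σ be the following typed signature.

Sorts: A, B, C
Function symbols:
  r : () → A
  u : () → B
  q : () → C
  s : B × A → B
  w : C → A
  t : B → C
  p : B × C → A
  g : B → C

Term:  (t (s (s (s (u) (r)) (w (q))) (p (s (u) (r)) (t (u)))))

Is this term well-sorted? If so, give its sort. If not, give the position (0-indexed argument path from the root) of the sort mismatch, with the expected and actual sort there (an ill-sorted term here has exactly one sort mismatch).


        (u) : B
        (r) : A
      (s (u) (r)) : B
        (q) : C
      (w (q)) : A
    (s (s (u) (r)) (w (q))) : B
        (u) : B
        (r) : A
      (s (u) (r)) : B
        (u) : B
      (t (u)) : C
    (p (s (u) (r)) (t (u))) : A
  (s (s (s (u) (r)) (w (q))) (p (s (u) (r)) (t (u)))) : B
(t (s (s (s (u) (r)) (w (q))) (p (s (u) (r)) (t (u))))) : C

well-sorted; sort = C


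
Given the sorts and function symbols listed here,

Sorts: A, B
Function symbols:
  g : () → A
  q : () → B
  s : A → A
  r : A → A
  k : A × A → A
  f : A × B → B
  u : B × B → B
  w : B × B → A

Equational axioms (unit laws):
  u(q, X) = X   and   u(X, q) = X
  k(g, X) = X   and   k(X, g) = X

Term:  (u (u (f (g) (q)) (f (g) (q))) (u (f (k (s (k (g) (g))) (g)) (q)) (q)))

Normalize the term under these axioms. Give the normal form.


normal form = (u (u (f (g) (q)) (f (g) (q))) (f (s (g)) (q)))

1. (u (u (f (g) (q)) (f (g) (q))) (u (f (k (s (k (g) (g))) (g)) (q)) (q)))  →  (u (u (f (g) (q)) (f (g) (q))) (f (k (s (k (g) (g))) (g)) (q)))
2. (u (u (f (g) (q)) (f (g) (q))) (f (k (s (k (g) (g))) (g)) (q)))  →  (u (u (f (g) (q)) (f (g) (q))) (f (s (k (g) (g))) (q)))
3. (u (u (f (g) (q)) (f (g) (q))) (f (s (k (g) (g))) (q)))  →  (u (u (f (g) (q)) (f (g) (q))) (f (s (g)) (q)))
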